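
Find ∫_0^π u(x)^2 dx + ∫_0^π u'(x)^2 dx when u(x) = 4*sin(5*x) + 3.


||u||_{H^1(0,π)}^2 = 48/5 + 217*π

u'(x) = 20*cos(5*x).
Expand u² and (u')² and integrate term by term on (0, π), using: for integers n ≥ 1, ∫_0^π sin²(nx) dx = ∫_0^π cos²(nx) dx = π/2; for n ≠ n', ∫_0^π sin(nx)sin(n'x) dx = ∫_0^π cos(nx)cos(n'x) dx = 0; and by product-to-sum, ∫_0^π sin(nx)cos(n'x) dx = ½∫_0^π [sin((n+n')x) + sin((n−n')x)] dx, which is 0 when n+n' is even and 2n/(n²−n'²) when n+n' is odd (it need not vanish on (0, π)). For the constant mode: ∫_0^π 1 dx = π, ∫_0^π cos(nx) dx = 0, ∫_0^π sin(nx) dx = (1−(−1)^n)/n.
  u² squared terms: (3)²·∫1 dx = 9·π = 9*π;  (4)²·∫sin(5x)² dx = 16·π/2 = 8*π.
  u² cross terms: 2·(3)·(4)·∫1·sin(5x) dx = 24·(2/5) = 48/5.
  So ∫_0^π u² dx = 9*π + 8*π + 48/5 = 48/5 + 17*π.
  (u')² squared terms: (20)²·∫cos(5x)² dx = 400·π/2 = 200*π.
  So ∫_0^π (u')² dx = 200*π.
||u||_{H^1}^2 = (48/5 + 17*π) + (200*π) = 48/5 + 217*π.


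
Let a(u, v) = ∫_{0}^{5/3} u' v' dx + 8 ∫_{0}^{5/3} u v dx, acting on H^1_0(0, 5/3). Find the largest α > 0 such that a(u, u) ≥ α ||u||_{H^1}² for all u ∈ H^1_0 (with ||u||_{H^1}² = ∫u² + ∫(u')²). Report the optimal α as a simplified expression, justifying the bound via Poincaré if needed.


α = 1

Coercivity of a(·,·) on H^1_0(0, 5/3) means a(u, u) ≥ α ||u||_{H^1}² for every u ∈ H^1_0.
The interval has length L = 5/3, and Poincaré/coercivity depend only on L. Here a(u, u) = ∫(u')² + (8)·∫u².
Here c = 8 ≥ 1, so a(u,u) = ∫(u')² + c∫u² ≥ ∫(u')² + ∫u² = ||u||_{H^1}², i.e. α = 1 works. No larger α is possible: a(u,u) ≥ α||u||_{H^1}² means (1−α)∫(u')² ≥ (α−c)∫u², and for the modes u_n = sin(nπ(x−x₀)/L) (x₀ the left endpoint) one has ∫u_n²/∫(u_n')² = (L/(nπ))² → 0, so a(u_n,u_n)/||u_n||_{H^1}² → 1. Hence the optimal constant is α = 1.
Therefore α = 1.


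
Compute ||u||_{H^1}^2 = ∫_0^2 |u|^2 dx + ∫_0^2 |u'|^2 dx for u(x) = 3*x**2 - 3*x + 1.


||u||_{H^1}^2 = 288/5

The H^1 norm (squared) on an interval (0, L) is
  ||u||_{H^1}^2 = ∫_0^L u(x)^2 dx + ∫_0^L u'(x)^2 dx.
Compute u'(x) = 6*x - 3.
Then u(x)^2 = 9*x**4 - 18*x**3 + 15*x**2 - 6*x + 1 and u'(x)^2 = 36*x**2 - 36*x + 9.
Integrate each monomial from 0 to 2 using ∫_0^2 c·x^n dx = c·2^(n+1)/(n+1):
  ∫_0^2 u(x)^2 dx = ∫_0^2 (9*x^4 - 18*x^3 + 15*x^2 - 6*x + 1) dx. Term by term:
    ∫_0^2 9*x^4 dx = 288/5;  ∫_0^2 -18*x^3 dx = -72;  ∫_0^2 15*x^2 dx = 40;
    ∫_0^2 -6*x dx = -12;  ∫_0^2 1 dx = 2.
  Sum: 288/5 − 72 + 40 − 12 + 2 = 78/5.
  ∫_0^2 u'(x)^2 dx = ∫_0^2 (36*x^2 - 36*x + 9) dx. Term by term:
    ∫_0^2 36*x^2 dx = 96;  ∫_0^2 -36*x dx = -72;  ∫_0^2 9 dx = 18.
  Sum: 96 − 72 + 18 = 42.
Adding: ||u||_{H^1}^2 = 78/5 + 42 = 288/5.


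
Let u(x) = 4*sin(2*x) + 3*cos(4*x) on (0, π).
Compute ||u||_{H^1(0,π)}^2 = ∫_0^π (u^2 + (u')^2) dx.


||u||_{H^1(0,π)}^2 = 233*π/2

u'(x) = -12*sin(4*x) + 8*cos(2*x).
Expand u² and (u')² and integrate term by term on (0, π), using: for integers n ≥ 1, ∫_0^π sin²(nx) dx = ∫_0^π cos²(nx) dx = π/2; for n ≠ n', ∫_0^π sin(nx)sin(n'x) dx = ∫_0^π cos(nx)cos(n'x) dx = 0; and by product-to-sum, ∫_0^π sin(nx)cos(n'x) dx = ½∫_0^π [sin((n+n')x) + sin((n−n')x)] dx, which is 0 when n+n' is even and 2n/(n²−n'²) when n+n' is odd (it need not vanish on (0, π)).
  u² squared terms: (3)²·∫cos(4x)² dx = 9·π/2 = 9*π/2;  (4)²·∫sin(2x)² dx = 16·π/2 = 8*π.
  u² cross terms: 2·(3)·(4)·∫cos(4x)·sin(2x) dx = 24·(0) = 0.
  So ∫_0^π u² dx = 9*π/2 + 8*π + 0 = 25*π/2.
  (u')² squared terms: (-12)²·∫sin(4x)² dx = 144·π/2 = 72*π;  (8)²·∫cos(2x)² dx = 64·π/2 = 32*π.
  (u')² cross terms: 2·(-12)·(8)·∫sin(4x)·cos(2x) dx = -192·(0) = 0.
  So ∫_0^π (u')² dx = 72*π + 32*π + 0 = 104*π.
||u||_{H^1}^2 = (25*π/2) + (104*π) = 233*π/2.


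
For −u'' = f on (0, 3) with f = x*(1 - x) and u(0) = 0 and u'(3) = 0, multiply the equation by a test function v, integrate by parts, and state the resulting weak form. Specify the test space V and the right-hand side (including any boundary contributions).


V = {v ∈ H^1(0, 3) : v(0) = 0} (test functions vanish at x = 0 where u is specified); weak form: ∫_0^3 u'v' dx = ∫_0^3 (x*(1 - x)) v dx for all v ∈ V.

Multiply both sides by a test function v and integrate from 0 to 3:
  ∫_0^3 −u''(x) v(x) dx = ∫_0^3 f(x) v(x) dx.
Integrate the LHS by parts once:
  ∫_0^3 −u'' v dx = −[u'(x) v(x)]_0^3 + ∫_0^3 u'(x) v'(x) dx.
Thus ∫_0^3 u'(x) v'(x) dx = ∫_0^3 f(x) v(x) dx + [u'(x) v(x)]_0^3.
Choose V so that boundary terms are either known or forced to vanish.
Mixed BC: u(0) = 0 (Dirichlet) and u'(3) = 0 (Neumann). Define V = {v ∈ H^1(0, 3) : v(0) = 0}. Then [u' v]_0^3 = u'(3)·v(3) − u'(0)·0 = 0.
Weak formulation: find u (satisfying any essential BC) such that ∫_0^3 u'(x) v'(x) dx = ∫_0^3 f v dx for all v ∈ V (Dirichlet at 0 absorbed into V; the Neumann datum at x = 3 is zero, so no boundary term remains).
Substituting f(x) = x*(1 - x), the right-hand side is ∫_0^3 (x*(1 - x)) v dx.


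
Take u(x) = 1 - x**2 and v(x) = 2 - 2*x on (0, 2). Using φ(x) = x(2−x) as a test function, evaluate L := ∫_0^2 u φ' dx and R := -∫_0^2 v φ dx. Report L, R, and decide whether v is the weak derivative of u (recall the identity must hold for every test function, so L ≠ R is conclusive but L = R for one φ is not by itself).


LHS = 8/3, RHS = 0. No, v is not the weak derivative of u.

u(x) = 1 - x**2, classical derivative u'(x) = -2*x.
φ(x) = x(2−x), so φ'(x) = 2 - 2*x.
Note φ(0) = φ(2) = 0, so the boundary term u·φ vanishes.
LHS = ∫_0^2 u(x) φ'(x) dx = ∫_0^2 (2*x^3 - 2*x^2 - 2*x + 2) dx. Term by term:
  ∫_0^2 2*x^3 dx = 8;  ∫_0^2 -2*x^2 dx = -16/3;  ∫_0^2 -2*x dx = -4;
  ∫_0^2 2 dx = 4.
Sum: 8 − 16/3 − 4 + 4 = 8/3.
So LHS = 8/3.
∫_0^2 v(x) φ(x) dx = ∫_0^2 (2*x^3 - 6*x^2 + 4*x) dx. Term by term:
  ∫_0^2 2*x^3 dx = 8;  ∫_0^2 -6*x^2 dx = -16;  ∫_0^2 4*x dx = 8.
Sum: 8 − 16 + 8 = 0.
So RHS = -∫_0^2 v(x) φ(x) dx = 0.
LHS − RHS = 8/3 ≠ 0, so the identity fails.
(For a valid weak derivative the identity must hold for EVERY test function, in particular this one. The failure shows v is NOT the weak derivative of u.)
Correct weak derivative would be u'(x) = -2*x.


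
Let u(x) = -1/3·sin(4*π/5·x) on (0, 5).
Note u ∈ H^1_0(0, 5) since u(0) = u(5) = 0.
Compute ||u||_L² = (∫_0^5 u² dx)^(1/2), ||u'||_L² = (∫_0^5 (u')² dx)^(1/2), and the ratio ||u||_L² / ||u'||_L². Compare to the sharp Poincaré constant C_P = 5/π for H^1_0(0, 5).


||u||_L² / ||u'||_L² = 5/(4*π) < C_P = 5/π.

u(x) = -1/3·sin(4*π/5·x), so u'(x) = -4*π*cos(4*π*x/5)/15.
Writing u(x) = A·sin(kπx/L) with A = -1/3 and k = 4, use ∫_0^L sin²(kπx/L) dx = L/2 and ∫_0^L cos²(kπx/L) dx = L/2.
u² = 1/9·sin²(4*π/5·x) and (u')² = 16*π^2/225·cos²(4*π/5·x), and each of sin², cos² integrates to L/2 = 5/2 over (0, 5).
∫_0^5 u² dx = 5/18, so ||u||_L² = sqrt(10)/6.
∫_0^5 (u')² dx = 8*π^2/45, so ||u'||_L² = 2*sqrt(10)*π/15.
Ratio ||u||_L² / ||u'||_L² = 5/(4*π).
Sharp Poincaré constant on H^1_0(0, 5) is C_P = L/π = 5/π, achieved by sin(π/5·x).
This is the k = 4 harmonic; the ratio L/(kπ) is strictly less than C_P = L/π, consistent with the sharp inequality ||u||_L² ≤ C_P ||u'||_L².


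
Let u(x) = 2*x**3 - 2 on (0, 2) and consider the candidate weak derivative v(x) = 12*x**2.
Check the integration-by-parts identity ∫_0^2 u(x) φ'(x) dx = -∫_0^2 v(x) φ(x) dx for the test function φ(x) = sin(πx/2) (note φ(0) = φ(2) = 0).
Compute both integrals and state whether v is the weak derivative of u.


LHS = -48/π + 192/π^3, RHS = -96/π + 384/π^3. No, v is not the weak derivative of u.

u(x) = 2*x**3 - 2, classical derivative u'(x) = 6*x**2.
φ(x) = sin(πx/2), so φ'(x) = π*cos(π*x/2)/2.
Note φ(0) = φ(2) = 0, so the boundary term u·φ vanishes.
LHS = ∫_0^2 u(x) φ'(x) dx = ∫_0^2 (π*x^3*cos(π*x/2) - π*cos(π*x/2)) dx. Term by term:
  ∫_0^2 -π*cos(π*x/2) dx = 0;  ∫_0^2 π*x^3*cos(π*x/2) dx = -48/π + 192/π^3.
Sum: 0 + -48/π + 192/π^3 = -48/π + 192/π^3.
So LHS = -48/π + 192/π^3.
∫_0^2 v(x) φ(x) dx = ∫_0^2 (12*x^2*sin(π*x/2)) dx. Term by term:
  ∫_0^2 12*x^2*sin(π*x/2) dx = -384/π^3 + 96/π.
So RHS = -∫_0^2 v(x) φ(x) dx = -96/π + 384/π^3.
LHS − RHS = -192/π^3 + 48/π ≠ 0, so the identity fails.
(For a valid weak derivative the identity must hold for EVERY test function, in particular this one. The failure shows v is NOT the weak derivative of u.)
Correct weak derivative would be u'(x) = 6*x**2.


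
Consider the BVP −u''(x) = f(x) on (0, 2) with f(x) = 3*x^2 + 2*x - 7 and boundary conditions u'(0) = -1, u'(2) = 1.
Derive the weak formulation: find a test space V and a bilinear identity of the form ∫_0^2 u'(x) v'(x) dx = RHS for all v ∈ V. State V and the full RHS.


V = H^1(0, 2) (v unrestricted at boundary; u is determined up to an additive constant); weak form: ∫_0^2 u'v' dx = ∫_0^2 (3*x^2 + 2*x - 7) v dx + v(2) + v(0) for all v ∈ V.

Multiply both sides by a test function v and integrate from 0 to 2:
  ∫_0^2 −u''(x) v(x) dx = ∫_0^2 f(x) v(x) dx.
Integrate the LHS by parts once:
  ∫_0^2 −u'' v dx = −[u'(x) v(x)]_0^2 + ∫_0^2 u'(x) v'(x) dx.
Thus ∫_0^2 u'(x) v'(x) dx = ∫_0^2 f(x) v(x) dx + [u'(x) v(x)]_0^2.
Choose V so that boundary terms are either known or forced to vanish.
u has inhomogeneous Neumann u'(0) = -1, u'(2) = 1. [u' v]_0^2 = (1)·v(2) − (-1)·v(0) = v(2) + v(0). Take V = H^1(0, 2); boundary term becomes part of RHS.
Weak formulation: find u (satisfying any essential BC) such that ∫_0^2 u'(x) v'(x) dx = ∫_0^2 f v dx + v(2) + v(0) for all v ∈ V (Neumann data are natural BCs: they enter the RHS as boundary terms).
Substituting f(x) = 3*x^2 + 2*x - 7, the right-hand side is ∫_0^2 (3*x^2 + 2*x - 7) v dx + v(2) + v(0).
Compatibility check (pure Neumann): taking v ≡ 1 ∈ V gives 0 = ∫_0^2 f dx + (1) − (-1), i.e. ∫_0^2 f dx must equal u'(0) − u'(2) = -2. Indeed ∫_0^2 (3*x^2 + 2*x - 7) dx = -2, so the data are compatible. The solution is then unique only up to an additive constant (fix it e.g. by requiring ∫_0^2 u dx = 0).


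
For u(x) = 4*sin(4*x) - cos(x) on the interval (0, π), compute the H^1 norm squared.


||u||_{H^1(0,π)}^2 = -128/15 + 137*π

u'(x) = sin(x) + 16*cos(4*x).
Expand u² and (u')² and integrate term by term on (0, π), using: for integers n ≥ 1, ∫_0^π sin²(nx) dx = ∫_0^π cos²(nx) dx = π/2; for n ≠ n', ∫_0^π sin(nx)sin(n'x) dx = ∫_0^π cos(nx)cos(n'x) dx = 0; and by product-to-sum, ∫_0^π sin(nx)cos(n'x) dx = ½∫_0^π [sin((n+n')x) + sin((n−n')x)] dx, which is 0 when n+n' is even and 2n/(n²−n'²) when n+n' is odd (it need not vanish on (0, π)).
  u² squared terms: (-1)²·∫cos(x)² dx = 1·π/2 = π/2;  (4)²·∫sin(4x)² dx = 16·π/2 = 8*π.
  u² cross terms: 2·(-1)·(4)·∫cos(x)·sin(4x) dx = -8·(8/15) = -64/15.
  So ∫_0^π u² dx = π/2 + 8*π − 64/15 = -64/15 + 17*π/2.
  (u')² squared terms: (16)²·∫cos(4x)² dx = 256·π/2 = 128*π;  (1)²·∫sin(x)² dx = 1·π/2 = π/2.
  (u')² cross terms: 2·(16)·(1)·∫cos(4x)·sin(x) dx = 32·(-2/15) = -64/15.
  So ∫_0^π (u')² dx = 128*π + π/2 − 64/15 = -64/15 + 257*π/2.
||u||_{H^1}^2 = (-64/15 + 17*π/2) + (-64/15 + 257*π/2) = -128/15 + 137*π.


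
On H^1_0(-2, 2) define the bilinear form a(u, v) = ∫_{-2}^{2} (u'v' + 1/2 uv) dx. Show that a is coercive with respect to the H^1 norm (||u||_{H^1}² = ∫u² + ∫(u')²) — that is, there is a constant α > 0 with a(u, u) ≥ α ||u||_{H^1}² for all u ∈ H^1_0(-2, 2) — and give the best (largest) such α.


α = (8 + π^2)/(π^2 + 16)

Coercivity of a(·,·) on H^1_0(-2, 2) means a(u, u) ≥ α ||u||_{H^1}² for every u ∈ H^1_0.
The interval has length L = 4, and Poincaré/coercivity depend only on L. Here a(u, u) = ∫(u')² + (1/2)·∫u².
Here 0 < c = 1/2 < 1. The condition a(u,u) ≥ α||u||_{H^1}² reads (1−α)∫(u')² ≥ (α−c)∫u². Any admissible α is ≤ 1 (rapidly oscillating u have ∫u²/∫(u')² → 0), and α = 1 would force 0 ≥ (1−c)∫u², impossible since c < 1; so 1−α > 0. By the sharp Poincaré inequality on H^1_0 of an interval of length L, ∫(u')² ≥ (π/L)²∫u² with equality for the first sine mode sin(π(x−x₀)/L) (x₀ the left endpoint), so the inequality holds for all u iff (1−α)(π/L)² ≥ α − c, i.e. α ≤ ((π/L)² + c)/((π/L)² + 1) = (1 + c(L/π)²)/(1 + (L/π)²). With (π/L)² = π^2/16 and c = 1/2, the largest admissible constant is α = ((π/L)² + c)/((π/L)² + 1).
Simplifying, α = (8 + π^2)/(π^2 + 16).


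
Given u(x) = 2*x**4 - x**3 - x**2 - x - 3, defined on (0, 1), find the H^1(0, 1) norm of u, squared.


||u||_{H^1}^2 = 9823/630

The H^1 norm (squared) on an interval (0, L) is
  ||u||_{H^1}^2 = ∫_0^L u(x)^2 dx + ∫_0^L u'(x)^2 dx.
Compute u'(x) = 8*x**3 - 3*x**2 - 2*x - 1.
Then u(x)^2 = 4*x**8 - 4*x**7 - 3*x**6 - 2*x**5 - 9*x**4 + 8*x**3 + 7*x**2 + 6*x + 9 and u'(x)^2 = 64*x**6 - 48*x**5 - 23*x**4 - 4*x**3 + 10*x**2 + 4*x + 1.
Integrate each monomial from 0 to 1 using ∫_0^1 c·x^n dx = c·1^(n+1)/(n+1):
  ∫_0^1 u(x)^2 dx = ∫_0^1 (4*x^8 - 4*x^7 - 3*x^6 - 2*x^5 - 9*x^4 + 8*x^3 + 7*x^2 + 6*x + 9) dx. Term by term:
    ∫_0^1 4*x^8 dx = 4/9;  ∫_0^1 -4*x^7 dx = -1/2;  ∫_0^1 -3*x^6 dx = -3/7;
    ∫_0^1 -2*x^5 dx = -1/3;  ∫_0^1 -9*x^4 dx = -9/5;  ∫_0^1 8*x^3 dx = 2;
    ∫_0^1 7*x^2 dx = 7/3;  ∫_0^1 6*x dx = 3;  ∫_0^1 9 dx = 9.
  Sum: 4/9 − 1/2 − 3/7 − 1/3 − 9/5 + 2 + 7/3 + 3 + 9 = 8641/630.
  ∫_0^1 u'(x)^2 dx = ∫_0^1 (64*x^6 - 48*x^5 - 23*x^4 - 4*x^3 + 10*x^2 + 4*x + 1) dx. Term by term:
    ∫_0^1 64*x^6 dx = 64/7;  ∫_0^1 -48*x^5 dx = -8;  ∫_0^1 -23*x^4 dx = -23/5;
    ∫_0^1 -4*x^3 dx = -1;  ∫_0^1 10*x^2 dx = 10/3;  ∫_0^1 4*x dx = 2;
    ∫_0^1 1 dx = 1.
  Sum: 64/7 − 8 − 23/5 − 1 + 10/3 + 2 + 1 = 197/105.
Adding: ||u||_{H^1}^2 = 8641/630 + 197/105 = 9823/630.


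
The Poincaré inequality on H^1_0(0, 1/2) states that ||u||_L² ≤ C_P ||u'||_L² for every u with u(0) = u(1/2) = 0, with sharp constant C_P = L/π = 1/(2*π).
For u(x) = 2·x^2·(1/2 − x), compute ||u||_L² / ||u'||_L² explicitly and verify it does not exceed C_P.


||u||_L² / ||u'||_L² = sqrt(14)/28 < C_P = 1/(2*π).

u(x) = 2·x^2·(1/2 − x), so u'(x) = 2*x*(1 - 3*x).
u(x) = 2·x^2·(1/2 − x) vanishes at x = 0 and x = 1/2, so u ∈ H^1_0(0, 1/2). Differentiate via the product rule and integrate the resulting polynomials term by term.
  ∫_0^1/2 u² dx = ∫_0^1/2 (4*x^6 - 4*x^5 + x^4) dx. Term by term:
    ∫_0^1/2 4*x^6 dx = 1/224;  ∫_0^1/2 -4*x^5 dx = -1/96;  ∫_0^1/2 x^4 dx = 1/160.
  Sum: 1/224 − 1/96 + 1/160 = 1/3360.
  ∫_0^1/2 (u')² dx = ∫_0^1/2 (36*x^4 - 24*x^3 + 4*x^2) dx. Term by term:
    ∫_0^1/2 36*x^4 dx = 9/40;  ∫_0^1/2 -24*x^3 dx = -3/8;  ∫_0^1/2 4*x^2 dx = 1/6.
  Sum: 9/40 − 3/8 + 1/6 = 1/60.
∫_0^1/2 u² dx = 1/3360, so ||u||_L² = sqrt(210)/840.
∫_0^1/2 (u')² dx = 1/60, so ||u'||_L² = sqrt(15)/30.
Ratio ||u||_L² / ||u'||_L² = sqrt(14)/28.
Sharp Poincaré constant on H^1_0(0, 1/2) is C_P = L/π = 1/(2*π), achieved by sin(2*π·x).
A polynomial bump cannot attain the sharp Poincaré constant (only the first sine eigenfunction does), so the ratio is strictly less than C_P, consistent with ||u||_L² ≤ C_P ||u'||_L².


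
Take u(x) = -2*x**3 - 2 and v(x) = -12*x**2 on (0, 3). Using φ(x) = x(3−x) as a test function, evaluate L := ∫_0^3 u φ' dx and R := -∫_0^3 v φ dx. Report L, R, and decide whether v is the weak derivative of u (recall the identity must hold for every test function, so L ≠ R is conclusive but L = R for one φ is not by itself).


LHS = 729/10, RHS = 729/5. No, v is not the weak derivative of u.

u(x) = -2*x**3 - 2, classical derivative u'(x) = -6*x**2.
φ(x) = x(3−x), so φ'(x) = 3 - 2*x.
Note φ(0) = φ(3) = 0, so the boundary term u·φ vanishes.
LHS = ∫_0^3 u(x) φ'(x) dx = ∫_0^3 (4*x^4 - 6*x^3 + 4*x - 6) dx. Term by term:
  ∫_0^3 4*x^4 dx = 972/5;  ∫_0^3 -6*x^3 dx = -243/2;  ∫_0^3 4*x dx = 18;
  ∫_0^3 -6 dx = -18.
Sum: 972/5 − 243/2 + 18 − 18 = 729/10.
So LHS = 729/10.
∫_0^3 v(x) φ(x) dx = ∫_0^3 (12*x^4 - 36*x^3) dx. Term by term:
  ∫_0^3 12*x^4 dx = 2916/5;  ∫_0^3 -36*x^3 dx = -729.
Sum: 2916/5 − 729 = -729/5.
So RHS = -∫_0^3 v(x) φ(x) dx = 729/5.
LHS − RHS = -729/10 ≠ 0, so the identity fails.
(For a valid weak derivative the identity must hold for EVERY test function, in particular this one. The failure shows v is NOT the weak derivative of u.)
Correct weak derivative would be u'(x) = -6*x**2.


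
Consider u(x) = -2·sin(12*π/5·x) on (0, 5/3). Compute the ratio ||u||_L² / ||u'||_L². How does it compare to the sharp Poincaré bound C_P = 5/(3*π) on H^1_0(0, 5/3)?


||u||_L² / ||u'||_L² = 5/(12*π) < C_P = 5/(3*π).

u(x) = -2·sin(12*π/5·x), so u'(x) = -24*π*cos(12*π*x/5)/5.
Writing u(x) = A·sin(kπx/L) with A = -2 and k = 4, use ∫_0^L sin²(kπx/L) dx = L/2 and ∫_0^L cos²(kπx/L) dx = L/2.
u² = 4·sin²(12*π/5·x) and (u')² = 576*π^2/25·cos²(12*π/5·x), and each of sin², cos² integrates to L/2 = 5/6 over (0, 5/3).
∫_0^5/3 u² dx = 10/3, so ||u||_L² = sqrt(30)/3.
∫_0^5/3 (u')² dx = 96*π^2/5, so ||u'||_L² = 4*sqrt(30)*π/5.
Ratio ||u||_L² / ||u'||_L² = 5/(12*π).
Sharp Poincaré constant on H^1_0(0, 5/3) is C_P = L/π = 5/(3*π), achieved by sin(3*π/5·x).
This is the k = 4 harmonic; the ratio L/(kπ) is strictly less than C_P = L/π, consistent with the sharp inequality ||u||_L² ≤ C_P ||u'||_L².


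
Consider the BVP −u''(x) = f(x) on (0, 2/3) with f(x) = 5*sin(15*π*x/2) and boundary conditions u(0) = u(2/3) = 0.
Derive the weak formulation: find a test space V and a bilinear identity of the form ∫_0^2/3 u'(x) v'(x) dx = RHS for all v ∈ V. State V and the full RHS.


V = H^1_0(0, 2/3) (so v(0) = v(2/3) = 0); weak form: ∫_0^2/3 u'v' dx = ∫_0^2/3 (5*sin(15*π*x/2)) v dx for all v ∈ V.

Multiply both sides by a test function v and integrate from 0 to 2/3:
  ∫_0^2/3 −u''(x) v(x) dx = ∫_0^2/3 f(x) v(x) dx.
Integrate the LHS by parts once:
  ∫_0^2/3 −u'' v dx = −[u'(x) v(x)]_0^2/3 + ∫_0^2/3 u'(x) v'(x) dx.
Thus ∫_0^2/3 u'(x) v'(x) dx = ∫_0^2/3 f(x) v(x) dx + [u'(x) v(x)]_0^2/3.
Choose V so that boundary terms are either known or forced to vanish.
u is Dirichlet: u(0) = u(2/3) = 0. Let V = H^1_0(0, 2/3); then v(0) = v(2/3) = 0, and [u' v]_0^2/3 = 0.
Weak formulation: find u (satisfying any essential BC) such that ∫_0^2/3 u'(x) v'(x) dx = ∫_0^2/3 f v dx for all v ∈ V.
Substituting f(x) = 5*sin(15*π*x/2), the right-hand side is ∫_0^2/3 (5*sin(15*π*x/2)) v dx.


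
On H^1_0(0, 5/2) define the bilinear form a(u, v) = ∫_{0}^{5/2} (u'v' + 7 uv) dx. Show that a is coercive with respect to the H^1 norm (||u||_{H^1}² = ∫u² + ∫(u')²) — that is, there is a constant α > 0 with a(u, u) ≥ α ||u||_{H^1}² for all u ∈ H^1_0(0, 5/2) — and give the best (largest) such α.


α = 1

Coercivity of a(·,·) on H^1_0(0, 5/2) means a(u, u) ≥ α ||u||_{H^1}² for every u ∈ H^1_0.
The interval has length L = 5/2, and Poincaré/coercivity depend only on L. Here a(u, u) = ∫(u')² + (7)·∫u².
Here c = 7 ≥ 1, so a(u,u) = ∫(u')² + c∫u² ≥ ∫(u')² + ∫u² = ||u||_{H^1}², i.e. α = 1 works. No larger α is possible: a(u,u) ≥ α||u||_{H^1}² means (1−α)∫(u')² ≥ (α−c)∫u², and for the modes u_n = sin(nπ(x−x₀)/L) (x₀ the left endpoint) one has ∫u_n²/∫(u_n')² = (L/(nπ))² → 0, so a(u_n,u_n)/||u_n||_{H^1}² → 1. Hence the optimal constant is α = 1.
Therefore α = 1.


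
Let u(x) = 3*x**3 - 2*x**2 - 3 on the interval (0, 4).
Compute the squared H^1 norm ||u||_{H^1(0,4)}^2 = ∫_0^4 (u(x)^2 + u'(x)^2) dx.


||u||_{H^1}^2 = 528244/21

The H^1 norm (squared) on an interval (0, L) is
  ||u||_{H^1}^2 = ∫_0^L u(x)^2 dx + ∫_0^L u'(x)^2 dx.
Compute u'(x) = 9*x**2 - 4*x.
Then u(x)^2 = 9*x**6 - 12*x**5 + 4*x**4 - 18*x**3 + 12*x**2 + 9 and u'(x)^2 = 81*x**4 - 72*x**3 + 16*x**2.
Integrate each monomial from 0 to 4 using ∫_0^4 c·x^n dx = c·4^(n+1)/(n+1):
  ∫_0^4 u(x)^2 dx = ∫_0^4 (9*x^6 - 12*x^5 + 4*x^4 - 18*x^3 + 12*x^2 + 9) dx. Term by term:
    ∫_0^4 9*x^6 dx = 147456/7;  ∫_0^4 -12*x^5 dx = -8192;  ∫_0^4 4*x^4 dx = 4096/5;
    ∫_0^4 -18*x^3 dx = -1152;  ∫_0^4 12*x^2 dx = 256;  ∫_0^4 9 dx = 36.
  Sum: 147456/7 − 8192 + 4096/5 − 1152 + 256 + 36 = 449132/35.
  ∫_0^4 u'(x)^2 dx = ∫_0^4 (81*x^4 - 72*x^3 + 16*x^2) dx. Term by term:
    ∫_0^4 81*x^4 dx = 82944/5;  ∫_0^4 -72*x^3 dx = -4608;  ∫_0^4 16*x^2 dx = 1024/3.
  Sum: 82944/5 − 4608 + 1024/3 = 184832/15.
Adding: ||u||_{H^1}^2 = 449132/35 + 184832/15 = 528244/21.


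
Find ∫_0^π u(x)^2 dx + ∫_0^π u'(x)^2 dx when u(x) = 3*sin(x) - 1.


||u||_{H^1(0,π)}^2 = -12 + 10*π

u'(x) = 3*cos(x).
Expand u² and (u')² and integrate term by term on (0, π), using: for integers n ≥ 1, ∫_0^π sin²(nx) dx = ∫_0^π cos²(nx) dx = π/2; for n ≠ n', ∫_0^π sin(nx)sin(n'x) dx = ∫_0^π cos(nx)cos(n'x) dx = 0; and by product-to-sum, ∫_0^π sin(nx)cos(n'x) dx = ½∫_0^π [sin((n+n')x) + sin((n−n')x)] dx, which is 0 when n+n' is even and 2n/(n²−n'²) when n+n' is odd (it need not vanish on (0, π)). For the constant mode: ∫_0^π 1 dx = π, ∫_0^π cos(nx) dx = 0, ∫_0^π sin(nx) dx = (1−(−1)^n)/n.
  u² squared terms: (-1)²·∫1 dx = 1·π = π;  (3)²·∫sin(x)² dx = 9·π/2 = 9*π/2.
  u² cross terms: 2·(-1)·(3)·∫1·sin(x) dx = -6·(2) = -12.
  So ∫_0^π u² dx = π + 9*π/2 − 12 = -12 + 11*π/2.
  (u')² squared terms: (3)²·∫cos(x)² dx = 9·π/2 = 9*π/2.
  So ∫_0^π (u')² dx = 9*π/2.
||u||_{H^1}^2 = (-12 + 11*π/2) + (9*π/2) = -12 + 10*π.


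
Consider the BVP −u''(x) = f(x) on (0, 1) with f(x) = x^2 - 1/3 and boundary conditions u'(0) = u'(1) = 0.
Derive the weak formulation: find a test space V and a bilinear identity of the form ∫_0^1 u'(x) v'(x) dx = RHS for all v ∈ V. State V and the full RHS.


V = H^1(0, 1) (no boundary constraint on v; u is determined up to an additive constant); weak form: ∫_0^1 u'v' dx = ∫_0^1 (x^2 - 1/3) v dx for all v ∈ V.

Multiply both sides by a test function v and integrate from 0 to 1:
  ∫_0^1 −u''(x) v(x) dx = ∫_0^1 f(x) v(x) dx.
Integrate the LHS by parts once:
  ∫_0^1 −u'' v dx = −[u'(x) v(x)]_0^1 + ∫_0^1 u'(x) v'(x) dx.
Thus ∫_0^1 u'(x) v'(x) dx = ∫_0^1 f(x) v(x) dx + [u'(x) v(x)]_0^1.
Choose V so that boundary terms are either known or forced to vanish.
u has homogeneous Neumann: u'(0) = u'(1) = 0. So [u' v]_0^1 = 0·v(1) − 0·v(0) = 0 for any v; take V = H^1(0, 1).
Weak formulation: find u (satisfying any essential BC) such that ∫_0^1 u'(x) v'(x) dx = ∫_0^1 f v dx for all v ∈ V (homogeneous Neumann, so boundary terms vanish).
Substituting f(x) = x^2 - 1/3, the right-hand side is ∫_0^1 (x^2 - 1/3) v dx.
Compatibility check (pure Neumann): taking v ≡ 1 ∈ V gives 0 = ∫_0^1 f dx + (0) − (0), i.e. ∫_0^1 f dx must equal u'(0) − u'(1) = 0. Indeed ∫_0^1 (x^2 - 1/3) dx = 0, so the data are compatible. The solution is then unique only up to an additive constant (fix it e.g. by requiring ∫_0^1 u dx = 0).


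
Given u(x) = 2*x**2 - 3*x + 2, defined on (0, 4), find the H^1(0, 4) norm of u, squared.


||u||_{H^1}^2 = 2596/5

The H^1 norm (squared) on an interval (0, L) is
  ||u||_{H^1}^2 = ∫_0^L u(x)^2 dx + ∫_0^L u'(x)^2 dx.
Compute u'(x) = 4*x - 3.
Then u(x)^2 = 4*x**4 - 12*x**3 + 17*x**2 - 12*x + 4 and u'(x)^2 = 16*x**2 - 24*x + 9.
Integrate each monomial from 0 to 4 using ∫_0^4 c·x^n dx = c·4^(n+1)/(n+1):
  ∫_0^4 u(x)^2 dx = ∫_0^4 (4*x^4 - 12*x^3 + 17*x^2 - 12*x + 4) dx. Term by term:
    ∫_0^4 4*x^4 dx = 4096/5;  ∫_0^4 -12*x^3 dx = -768;  ∫_0^4 17*x^2 dx = 1088/3;
    ∫_0^4 -12*x dx = -96;  ∫_0^4 4 dx = 16.
  Sum: 4096/5 − 768 + 1088/3 − 96 + 16 = 5008/15.
  ∫_0^4 u'(x)^2 dx = ∫_0^4 (16*x^2 - 24*x + 9) dx. Term by term:
    ∫_0^4 16*x^2 dx = 1024/3;  ∫_0^4 -24*x dx = -192;  ∫_0^4 9 dx = 36.
  Sum: 1024/3 − 192 + 36 = 556/3.
Adding: ||u||_{H^1}^2 = 5008/15 + 556/3 = 2596/5.


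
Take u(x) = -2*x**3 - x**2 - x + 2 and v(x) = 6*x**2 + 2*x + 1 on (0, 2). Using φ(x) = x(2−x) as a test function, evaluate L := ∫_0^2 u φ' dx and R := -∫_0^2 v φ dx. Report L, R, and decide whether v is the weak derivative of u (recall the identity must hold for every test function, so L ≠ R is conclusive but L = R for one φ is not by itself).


LHS = 68/5, RHS = -68/5. No, v is not the weak derivative of u.

u(x) = -2*x**3 - x**2 - x + 2, classical derivative u'(x) = -6*x**2 - 2*x - 1.
φ(x) = x(2−x), so φ'(x) = 2 - 2*x.
Note φ(0) = φ(2) = 0, so the boundary term u·φ vanishes.
LHS = ∫_0^2 u(x) φ'(x) dx = ∫_0^2 (4*x^4 - 2*x^3 - 6*x + 4) dx. Term by term:
  ∫_0^2 4*x^4 dx = 128/5;  ∫_0^2 -2*x^3 dx = -8;  ∫_0^2 -6*x dx = -12;
  ∫_0^2 4 dx = 8.
Sum: 128/5 − 8 − 12 + 8 = 68/5.
So LHS = 68/5.
∫_0^2 v(x) φ(x) dx = ∫_0^2 (-6*x^4 + 10*x^3 + 3*x^2 + 2*x) dx. Term by term:
  ∫_0^2 -6*x^4 dx = -192/5;  ∫_0^2 10*x^3 dx = 40;  ∫_0^2 3*x^2 dx = 8;
  ∫_0^2 2*x dx = 4.
Sum: -192/5 + 40 + 8 + 4 = 68/5.
So RHS = -∫_0^2 v(x) φ(x) dx = -68/5.
LHS − RHS = 136/5 ≠ 0, so the identity fails.
(For a valid weak derivative the identity must hold for EVERY test function, in particular this one. The failure shows v is NOT the weak derivative of u.)
Correct weak derivative would be u'(x) = -6*x**2 - 2*x - 1.


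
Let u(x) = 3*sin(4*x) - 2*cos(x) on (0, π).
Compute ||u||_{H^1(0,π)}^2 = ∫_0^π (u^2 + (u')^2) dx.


||u||_{H^1(0,π)}^2 = -64/5 + 161*π/2

u'(x) = 2*sin(x) + 12*cos(4*x).
Expand u² and (u')² and integrate term by term on (0, π), using: for integers n ≥ 1, ∫_0^π sin²(nx) dx = ∫_0^π cos²(nx) dx = π/2; for n ≠ n', ∫_0^π sin(nx)sin(n'x) dx = ∫_0^π cos(nx)cos(n'x) dx = 0; and by product-to-sum, ∫_0^π sin(nx)cos(n'x) dx = ½∫_0^π [sin((n+n')x) + sin((n−n')x)] dx, which is 0 when n+n' is even and 2n/(n²−n'²) when n+n' is odd (it need not vanish on (0, π)).
  u² squared terms: (-2)²·∫cos(x)² dx = 4·π/2 = 2*π;  (3)²·∫sin(4x)² dx = 9·π/2 = 9*π/2.
  u² cross terms: 2·(-2)·(3)·∫cos(x)·sin(4x) dx = -12·(8/15) = -32/5.
  So ∫_0^π u² dx = 2*π + 9*π/2 − 32/5 = -32/5 + 13*π/2.
  (u')² squared terms: (2)²·∫sin(x)² dx = 4·π/2 = 2*π;  (12)²·∫cos(4x)² dx = 144·π/2 = 72*π.
  (u')² cross terms: 2·(2)·(12)·∫sin(x)·cos(4x) dx = 48·(-2/15) = -32/5.
  So ∫_0^π (u')² dx = 2*π + 72*π − 32/5 = -32/5 + 74*π.
||u||_{H^1}^2 = (-32/5 + 13*π/2) + (-32/5 + 74*π) = -64/5 + 161*π/2.


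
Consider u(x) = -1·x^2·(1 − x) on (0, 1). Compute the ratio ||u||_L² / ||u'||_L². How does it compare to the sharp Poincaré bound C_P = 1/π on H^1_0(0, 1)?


||u||_L² / ||u'||_L² = sqrt(14)/14 < C_P = 1/π.

u(x) = -1·x^2·(1 − x), so u'(x) = x*(3*x - 2).
u(x) = -1·x^2·(1 − x) vanishes at x = 0 and x = 1, so u ∈ H^1_0(0, 1). Differentiate via the product rule and integrate the resulting polynomials term by term.
  ∫_0^1 u² dx = ∫_0^1 (x^6 - 2*x^5 + x^4) dx. Term by term:
    ∫_0^1 x^6 dx = 1/7;  ∫_0^1 -2*x^5 dx = -1/3;  ∫_0^1 x^4 dx = 1/5.
  Sum: 1/7 − 1/3 + 1/5 = 1/105.
  ∫_0^1 (u')² dx = ∫_0^1 (9*x^4 - 12*x^3 + 4*x^2) dx. Term by term:
    ∫_0^1 9*x^4 dx = 9/5;  ∫_0^1 -12*x^3 dx = -3;  ∫_0^1 4*x^2 dx = 4/3.
  Sum: 9/5 − 3 + 4/3 = 2/15.
∫_0^1 u² dx = 1/105, so ||u||_L² = sqrt(105)/105.
∫_0^1 (u')² dx = 2/15, so ||u'||_L² = sqrt(30)/15.
Ratio ||u||_L² / ||u'||_L² = sqrt(14)/14.
Sharp Poincaré constant on H^1_0(0, 1) is C_P = L/π = 1/π, achieved by sin(π·x).
A polynomial bump cannot attain the sharp Poincaré constant (only the first sine eigenfunction does), so the ratio is strictly less than C_P, consistent with ||u||_L² ≤ C_P ||u'||_L².


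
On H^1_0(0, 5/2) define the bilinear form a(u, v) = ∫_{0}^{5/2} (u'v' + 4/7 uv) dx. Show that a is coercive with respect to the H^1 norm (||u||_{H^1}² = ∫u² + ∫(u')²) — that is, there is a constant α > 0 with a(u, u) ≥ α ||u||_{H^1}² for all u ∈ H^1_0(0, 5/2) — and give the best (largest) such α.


α = 4*(25 + 7*π^2)/(7*(25 + 4*π^2))

Coercivity of a(·,·) on H^1_0(0, 5/2) means a(u, u) ≥ α ||u||_{H^1}² for every u ∈ H^1_0.
The interval has length L = 5/2, and Poincaré/coercivity depend only on L. Here a(u, u) = ∫(u')² + (4/7)·∫u².
Here 0 < c = 4/7 < 1. The condition a(u,u) ≥ α||u||_{H^1}² reads (1−α)∫(u')² ≥ (α−c)∫u². Any admissible α is ≤ 1 (rapidly oscillating u have ∫u²/∫(u')² → 0), and α = 1 would force 0 ≥ (1−c)∫u², impossible since c < 1; so 1−α > 0. By the sharp Poincaré inequality on H^1_0 of an interval of length L, ∫(u')² ≥ (π/L)²∫u² with equality for the first sine mode sin(π(x−x₀)/L) (x₀ the left endpoint), so the inequality holds for all u iff (1−α)(π/L)² ≥ α − c, i.e. α ≤ ((π/L)² + c)/((π/L)² + 1) = (1 + c(L/π)²)/(1 + (L/π)²). With (π/L)² = 4*π^2/25 and c = 4/7, the largest admissible constant is α = ((π/L)² + c)/((π/L)² + 1).
Simplifying, α = 4*(25 + 7*π^2)/(7*(25 + 4*π^2)).


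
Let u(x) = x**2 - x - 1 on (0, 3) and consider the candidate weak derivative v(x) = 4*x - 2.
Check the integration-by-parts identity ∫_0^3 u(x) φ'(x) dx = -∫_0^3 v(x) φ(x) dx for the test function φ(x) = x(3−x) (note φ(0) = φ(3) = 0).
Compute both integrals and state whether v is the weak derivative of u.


LHS = -9, RHS = -18. No, v is not the weak derivative of u.

u(x) = x**2 - x - 1, classical derivative u'(x) = 2*x - 1.
φ(x) = x(3−x), so φ'(x) = 3 - 2*x.
Note φ(0) = φ(3) = 0, so the boundary term u·φ vanishes.
LHS = ∫_0^3 u(x) φ'(x) dx = ∫_0^3 (-2*x^3 + 5*x^2 - x - 3) dx. Term by term:
  ∫_0^3 -2*x^3 dx = -81/2;  ∫_0^3 5*x^2 dx = 45;  ∫_0^3 -x dx = -9/2;
  ∫_0^3 -3 dx = -9.
Sum: -81/2 + 45 − 9/2 − 9 = -9.
So LHS = -9.
∫_0^3 v(x) φ(x) dx = ∫_0^3 (-4*x^3 + 14*x^2 - 6*x) dx. Term by term:
  ∫_0^3 -4*x^3 dx = -81;  ∫_0^3 14*x^2 dx = 126;  ∫_0^3 -6*x dx = -27.
Sum: -81 + 126 − 27 = 18.
So RHS = -∫_0^3 v(x) φ(x) dx = -18.
LHS − RHS = 9 ≠ 0, so the identity fails.
(For a valid weak derivative the identity must hold for EVERY test function, in particular this one. The failure shows v is NOT the weak derivative of u.)
Correct weak derivative would be u'(x) = 2*x - 1.


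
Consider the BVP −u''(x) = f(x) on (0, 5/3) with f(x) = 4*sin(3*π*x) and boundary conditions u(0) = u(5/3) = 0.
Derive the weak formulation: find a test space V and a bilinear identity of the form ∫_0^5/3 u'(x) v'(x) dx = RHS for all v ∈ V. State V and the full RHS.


V = H^1_0(0, 5/3) (so v(0) = v(5/3) = 0); weak form: ∫_0^5/3 u'v' dx = ∫_0^5/3 (4*sin(3*π*x)) v dx for all v ∈ V.

Multiply both sides by a test function v and integrate from 0 to 5/3:
  ∫_0^5/3 −u''(x) v(x) dx = ∫_0^5/3 f(x) v(x) dx.
Integrate the LHS by parts once:
  ∫_0^5/3 −u'' v dx = −[u'(x) v(x)]_0^5/3 + ∫_0^5/3 u'(x) v'(x) dx.
Thus ∫_0^5/3 u'(x) v'(x) dx = ∫_0^5/3 f(x) v(x) dx + [u'(x) v(x)]_0^5/3.
Choose V so that boundary terms are either known or forced to vanish.
u is Dirichlet: u(0) = u(5/3) = 0. Let V = H^1_0(0, 5/3); then v(0) = v(5/3) = 0, and [u' v]_0^5/3 = 0.
Weak formulation: find u (satisfying any essential BC) such that ∫_0^5/3 u'(x) v'(x) dx = ∫_0^5/3 f v dx for all v ∈ V.
Substituting f(x) = 4*sin(3*π*x), the right-hand side is ∫_0^5/3 (4*sin(3*π*x)) v dx.


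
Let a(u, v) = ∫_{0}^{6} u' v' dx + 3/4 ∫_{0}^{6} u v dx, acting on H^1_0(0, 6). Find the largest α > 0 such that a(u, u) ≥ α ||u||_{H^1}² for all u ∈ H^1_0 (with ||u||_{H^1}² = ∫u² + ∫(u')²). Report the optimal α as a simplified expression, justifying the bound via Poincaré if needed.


α = (π^2 + 27)/(π^2 + 36)

Coercivity of a(·,·) on H^1_0(0, 6) means a(u, u) ≥ α ||u||_{H^1}² for every u ∈ H^1_0.
The interval has length L = 6, and Poincaré/coercivity depend only on L. Here a(u, u) = ∫(u')² + (3/4)·∫u².
Here 0 < c = 3/4 < 1. The condition a(u,u) ≥ α||u||_{H^1}² reads (1−α)∫(u')² ≥ (α−c)∫u². Any admissible α is ≤ 1 (rapidly oscillating u have ∫u²/∫(u')² → 0), and α = 1 would force 0 ≥ (1−c)∫u², impossible since c < 1; so 1−α > 0. By the sharp Poincaré inequality on H^1_0 of an interval of length L, ∫(u')² ≥ (π/L)²∫u² with equality for the first sine mode sin(π(x−x₀)/L) (x₀ the left endpoint), so the inequality holds for all u iff (1−α)(π/L)² ≥ α − c, i.e. α ≤ ((π/L)² + c)/((π/L)² + 1) = (1 + c(L/π)²)/(1 + (L/π)²). With (π/L)² = π^2/36 and c = 3/4, the largest admissible constant is α = ((π/L)² + c)/((π/L)² + 1).
Simplifying, α = (π^2 + 27)/(π^2 + 36).


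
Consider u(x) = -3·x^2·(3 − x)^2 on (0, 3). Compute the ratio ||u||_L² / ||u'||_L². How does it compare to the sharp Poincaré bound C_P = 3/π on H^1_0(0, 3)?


||u||_L² / ||u'||_L² = sqrt(3)/2 < C_P = 3/π.

u(x) = -3·x^2·(3 − x)^2, so u'(x) = 6*x*(x*(3 - x) - (x - 3)^2).
u(x) = -3·x^2·(3 − x)^2 vanishes at x = 0 and x = 3, so u ∈ H^1_0(0, 3). Differentiate via the product rule and integrate the resulting polynomials term by term.
  ∫_0^3 u² dx = ∫_0^3 (9*x^8 - 108*x^7 + 486*x^6 - 972*x^5 + 729*x^4) dx. Term by term:
    ∫_0^3 9*x^8 dx = 19683;  ∫_0^3 -108*x^7 dx = -177147/2;  ∫_0^3 486*x^6 dx = 1062882/7;
    ∫_0^3 -972*x^5 dx = -118098;  ∫_0^3 729*x^4 dx = 177147/5.
  Sum: 19683 − 177147/2 + 1062882/7 − 118098 + 177147/5 = 19683/70.
  ∫_0^3 (u')² dx = ∫_0^3 (144*x^6 - 1296*x^5 + 4212*x^4 - 5832*x^3 + 2916*x^2) dx. Term by term:
    ∫_0^3 144*x^6 dx = 314928/7;  ∫_0^3 -1296*x^5 dx = -157464;  ∫_0^3 4212*x^4 dx = 1023516/5;
    ∫_0^3 -5832*x^3 dx = -118098;  ∫_0^3 2916*x^2 dx = 26244.
  Sum: 314928/7 − 157464 + 1023516/5 − 118098 + 26244 = 13122/35.
∫_0^3 u² dx = 19683/70, so ||u||_L² = 81*sqrt(210)/70.
∫_0^3 (u')² dx = 13122/35, so ||u'||_L² = 81*sqrt(70)/35.
Ratio ||u||_L² / ||u'||_L² = sqrt(3)/2.
Sharp Poincaré constant on H^1_0(0, 3) is C_P = L/π = 3/π, achieved by sin(π/3·x).
A polynomial bump cannot attain the sharp Poincaré constant (only the first sine eigenfunction does), so the ratio is strictly less than C_P, consistent with ||u||_L² ≤ C_P ||u'||_L².


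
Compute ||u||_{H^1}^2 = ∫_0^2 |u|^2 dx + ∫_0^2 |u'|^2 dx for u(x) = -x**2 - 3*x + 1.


||u||_{H^1}^2 = 1376/15

The H^1 norm (squared) on an interval (0, L) is
  ||u||_{H^1}^2 = ∫_0^L u(x)^2 dx + ∫_0^L u'(x)^2 dx.
Compute u'(x) = -2*x - 3.
Then u(x)^2 = x**4 + 6*x**3 + 7*x**2 - 6*x + 1 and u'(x)^2 = 4*x**2 + 12*x + 9.
Integrate each monomial from 0 to 2 using ∫_0^2 c·x^n dx = c·2^(n+1)/(n+1):
  ∫_0^2 u(x)^2 dx = ∫_0^2 (x^4 + 6*x^3 + 7*x^2 - 6*x + 1) dx. Term by term:
    ∫_0^2 x^4 dx = 32/5;  ∫_0^2 6*x^3 dx = 24;  ∫_0^2 7*x^2 dx = 56/3;
    ∫_0^2 -6*x dx = -12;  ∫_0^2 1 dx = 2.
  Sum: 32/5 + 24 + 56/3 − 12 + 2 = 586/15.
  ∫_0^2 u'(x)^2 dx = ∫_0^2 (4*x^2 + 12*x + 9) dx. Term by term:
    ∫_0^2 4*x^2 dx = 32/3;  ∫_0^2 12*x dx = 24;  ∫_0^2 9 dx = 18.
  Sum: 32/3 + 24 + 18 = 158/3.
Adding: ||u||_{H^1}^2 = 586/15 + 158/3 = 1376/15.


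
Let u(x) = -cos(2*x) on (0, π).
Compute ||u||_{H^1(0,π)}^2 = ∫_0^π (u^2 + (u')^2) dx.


||u||_{H^1(0,π)}^2 = 5*π/2

u'(x) = 2*sin(2*x).
Expand u² and (u')² and integrate term by term on (0, π), using: for integers n ≥ 1, ∫_0^π sin²(nx) dx = ∫_0^π cos²(nx) dx = π/2; for n ≠ n', ∫_0^π sin(nx)sin(n'x) dx = ∫_0^π cos(nx)cos(n'x) dx = 0; and by product-to-sum, ∫_0^π sin(nx)cos(n'x) dx = ½∫_0^π [sin((n+n')x) + sin((n−n')x)] dx, which is 0 when n+n' is even and 2n/(n²−n'²) when n+n' is odd (it need not vanish on (0, π)).
  u² squared terms: (-1)²·∫cos(2x)² dx = 1·π/2 = π/2.
  So ∫_0^π u² dx = π/2.
  (u')² squared terms: (2)²·∫sin(2x)² dx = 4·π/2 = 2*π.
  So ∫_0^π (u')² dx = 2*π.
||u||_{H^1}^2 = (π/2) + (2*π) = 5*π/2.


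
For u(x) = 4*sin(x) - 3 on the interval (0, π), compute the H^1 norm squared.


||u||_{H^1(0,π)}^2 = -48 + 25*π

u'(x) = 4*cos(x).
Expand u² and (u')² and integrate term by term on (0, π), using: for integers n ≥ 1, ∫_0^π sin²(nx) dx = ∫_0^π cos²(nx) dx = π/2; for n ≠ n', ∫_0^π sin(nx)sin(n'x) dx = ∫_0^π cos(nx)cos(n'x) dx = 0; and by product-to-sum, ∫_0^π sin(nx)cos(n'x) dx = ½∫_0^π [sin((n+n')x) + sin((n−n')x)] dx, which is 0 when n+n' is even and 2n/(n²−n'²) when n+n' is odd (it need not vanish on (0, π)). For the constant mode: ∫_0^π 1 dx = π, ∫_0^π cos(nx) dx = 0, ∫_0^π sin(nx) dx = (1−(−1)^n)/n.
  u² squared terms: (-3)²·∫1 dx = 9·π = 9*π;  (4)²·∫sin(x)² dx = 16·π/2 = 8*π.
  u² cross terms: 2·(-3)·(4)·∫1·sin(x) dx = -24·(2) = -48.
  So ∫_0^π u² dx = 9*π + 8*π − 48 = -48 + 17*π.
  (u')² squared terms: (4)²·∫cos(x)² dx = 16·π/2 = 8*π.
  So ∫_0^π (u')² dx = 8*π.
||u||_{H^1}^2 = (-48 + 17*π) + (8*π) = -48 + 25*π.


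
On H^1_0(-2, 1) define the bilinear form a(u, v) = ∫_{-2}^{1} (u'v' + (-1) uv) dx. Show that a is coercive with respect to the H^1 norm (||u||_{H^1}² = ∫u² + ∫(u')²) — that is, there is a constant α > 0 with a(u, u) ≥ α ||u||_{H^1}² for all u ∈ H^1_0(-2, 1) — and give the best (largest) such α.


α = (-9 + π^2)/(9 + π^2)

Coercivity of a(·,·) on H^1_0(-2, 1) means a(u, u) ≥ α ||u||_{H^1}² for every u ∈ H^1_0.
The interval has length L = 3, and Poincaré/coercivity depend only on L. Here a(u, u) = ∫(u')² + (-1)·∫u².
Here c = -1 < 0 with |c| < (π/L)² = π^2/9, so coercivity still holds. The condition a(u,u) ≥ α||u||_{H^1}² reads (1−α)∫(u')² ≥ (α−c)∫u². Any admissible α is ≤ 1 (rapidly oscillating u have ∫u²/∫(u')² → 0), and α = 1 would force 0 ≥ (1−c)∫u², impossible since c < 1; so 1−α > 0. By the sharp Poincaré inequality on H^1_0 of an interval of length L, ∫(u')² ≥ (π/L)²∫u² with equality for the first sine mode sin(π(x−x₀)/L) (x₀ the left endpoint), so the inequality holds for all u iff (1−α)(π/L)² ≥ α − c, i.e. α ≤ ((π/L)² + c)/((π/L)² + 1) = (1 + c(L/π)²)/(1 + (L/π)²). (Direct route, valid since c ≤ 0: Poincaré gives c∫u² ≥ c(L/π)²∫(u')², so a(u,u) ≥ (1 + c(L/π)²)∫(u')², while ||u||_{H^1}² ≤ (1 + (L/π)²)∫(u')²; dividing yields the same α.) With (π/L)² = π^2/9 and c = -1, the largest admissible constant is α = ((π/L)² + c)/((π/L)² + 1).
Simplifying, α = (-9 + π^2)/(9 + π^2).


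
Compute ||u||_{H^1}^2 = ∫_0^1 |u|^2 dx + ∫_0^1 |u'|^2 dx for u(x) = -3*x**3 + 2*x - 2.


||u||_{H^1}^2 = 1199/105

The H^1 norm (squared) on an interval (0, L) is
  ||u||_{H^1}^2 = ∫_0^L u(x)^2 dx + ∫_0^L u'(x)^2 dx.
Compute u'(x) = 2 - 9*x**2.
Then u(x)^2 = 9*x**6 - 12*x**4 + 12*x**3 + 4*x**2 - 8*x + 4 and u'(x)^2 = 81*x**4 - 36*x**2 + 4.
Integrate each monomial from 0 to 1 using ∫_0^1 c·x^n dx = c·1^(n+1)/(n+1):
  ∫_0^1 u(x)^2 dx = ∫_0^1 (9*x^6 - 12*x^4 + 12*x^3 + 4*x^2 - 8*x + 4) dx. Term by term:
    ∫_0^1 9*x^6 dx = 9/7;  ∫_0^1 -12*x^4 dx = -12/5;  ∫_0^1 12*x^3 dx = 3;
    ∫_0^1 4*x^2 dx = 4/3;  ∫_0^1 -8*x dx = -4;  ∫_0^1 4 dx = 4.
  Sum: 9/7 − 12/5 + 3 + 4/3 − 4 + 4 = 338/105.
  ∫_0^1 u'(x)^2 dx = ∫_0^1 (81*x^4 - 36*x^2 + 4) dx. Term by term:
    ∫_0^1 81*x^4 dx = 81/5;  ∫_0^1 -36*x^2 dx = -12;  ∫_0^1 4 dx = 4.
  Sum: 81/5 − 12 + 4 = 41/5.
Adding: ||u||_{H^1}^2 = 338/105 + 41/5 = 1199/105.


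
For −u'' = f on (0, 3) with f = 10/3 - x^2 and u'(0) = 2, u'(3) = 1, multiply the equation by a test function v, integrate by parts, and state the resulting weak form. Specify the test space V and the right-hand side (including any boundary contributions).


V = H^1(0, 3) (v unrestricted at boundary; u is determined up to an additive constant); weak form: ∫_0^3 u'v' dx = ∫_0^3 (10/3 - x^2) v dx + v(3) − 2·v(0) for all v ∈ V.

Multiply both sides by a test function v and integrate from 0 to 3:
  ∫_0^3 −u''(x) v(x) dx = ∫_0^3 f(x) v(x) dx.
Integrate the LHS by parts once:
  ∫_0^3 −u'' v dx = −[u'(x) v(x)]_0^3 + ∫_0^3 u'(x) v'(x) dx.
Thus ∫_0^3 u'(x) v'(x) dx = ∫_0^3 f(x) v(x) dx + [u'(x) v(x)]_0^3.
Choose V so that boundary terms are either known or forced to vanish.
u has inhomogeneous Neumann u'(0) = 2, u'(3) = 1. [u' v]_0^3 = (1)·v(3) − (2)·v(0) = v(3) − 2·v(0). Take V = H^1(0, 3); boundary term becomes part of RHS.
Weak formulation: find u (satisfying any essential BC) such that ∫_0^3 u'(x) v'(x) dx = ∫_0^3 f v dx + v(3) − 2·v(0) for all v ∈ V (Neumann data are natural BCs: they enter the RHS as boundary terms).
Substituting f(x) = 10/3 - x^2, the right-hand side is ∫_0^3 (10/3 - x^2) v dx + v(3) − 2·v(0).
Compatibility check (pure Neumann): taking v ≡ 1 ∈ V gives 0 = ∫_0^3 f dx + (1) − (2), i.e. ∫_0^3 f dx must equal u'(0) − u'(3) = 1. Indeed ∫_0^3 (10/3 - x^2) dx = 1, so the data are compatible. The solution is then unique only up to an additive constant (fix it e.g. by requiring ∫_0^3 u dx = 0).
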